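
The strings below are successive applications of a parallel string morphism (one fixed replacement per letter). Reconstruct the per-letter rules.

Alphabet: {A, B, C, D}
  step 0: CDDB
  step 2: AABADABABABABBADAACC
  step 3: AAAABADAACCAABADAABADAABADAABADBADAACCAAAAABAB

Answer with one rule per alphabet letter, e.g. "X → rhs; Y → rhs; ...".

  step 2 ⇒ step 3: AABADABABABABBADAACC ⇒ AA·AA·BAD·AA·CC·AA·BAD·AA·BAD·AA·BAD·AA·BAD·BAD·AA·CC·AA·AA·AB·AB
    A ↦ AA
    B ↦ BAD
    C ↦ AB
    D ↦ CC

A->AA, B->BAD, C->AB, D->CC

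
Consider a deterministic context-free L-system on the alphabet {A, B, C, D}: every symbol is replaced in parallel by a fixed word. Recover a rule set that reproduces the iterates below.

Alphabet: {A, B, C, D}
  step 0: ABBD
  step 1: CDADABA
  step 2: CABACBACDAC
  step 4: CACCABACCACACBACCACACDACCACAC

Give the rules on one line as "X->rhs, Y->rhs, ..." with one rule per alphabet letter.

A->C, B->DA, C->CA, D->BA

  step 1 ⇒ step 2: CDADABA ⇒ CA·BA·C·BA·C·DA·C
    A ↦ C
    B ↦ DA
    C ↦ CA
    D ↦ BA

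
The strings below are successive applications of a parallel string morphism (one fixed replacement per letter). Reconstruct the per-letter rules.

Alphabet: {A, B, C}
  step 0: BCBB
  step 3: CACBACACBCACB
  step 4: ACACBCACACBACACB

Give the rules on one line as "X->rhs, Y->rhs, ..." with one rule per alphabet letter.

A->C, B->CB, C->A

  step 3 ⇒ step 4: CACBACACBCACB ⇒ A·C·A·CB·C·A·C·A·CB·A·C·A·CB
    A ↦ C
    B ↦ CB
    C ↦ A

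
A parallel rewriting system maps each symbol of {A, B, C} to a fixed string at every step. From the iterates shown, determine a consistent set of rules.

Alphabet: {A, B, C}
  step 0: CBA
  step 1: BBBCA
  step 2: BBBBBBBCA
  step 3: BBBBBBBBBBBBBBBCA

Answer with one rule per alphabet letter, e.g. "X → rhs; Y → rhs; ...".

  step 2 ⇒ step 3: BBBBBBBCA ⇒ BB·BB·BB·BB·BB·BB·BB·B·CA
    A ↦ CA
    B ↦ BB
    C ↦ B

A->CA, B->BB, C->B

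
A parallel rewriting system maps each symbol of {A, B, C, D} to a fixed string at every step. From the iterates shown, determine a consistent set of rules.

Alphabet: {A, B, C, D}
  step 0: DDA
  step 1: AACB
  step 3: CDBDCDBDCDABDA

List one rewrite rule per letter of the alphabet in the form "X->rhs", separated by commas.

A->CB, B->BD, C->CD, D->A

  step 0 ⇒ step 1: DDA ⇒ A·A·CB
    A ↦ CB
    D ↦ A
    B ↦ BD  (constrained at step 1)
    C ↦ CD  (constrained at step 1)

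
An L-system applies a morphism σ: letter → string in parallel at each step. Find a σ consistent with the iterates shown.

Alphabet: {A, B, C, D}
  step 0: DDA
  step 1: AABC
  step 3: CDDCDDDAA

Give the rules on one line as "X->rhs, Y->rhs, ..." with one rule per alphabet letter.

  step 0 ⇒ step 1: DDA ⇒ A·A·BC
    A ↦ BC
    D ↦ A
    B ↦ CD  (constrained at step 1)
    C ↦ D  (constrained at step 1)

A->BC, B->CD, C->D, D->A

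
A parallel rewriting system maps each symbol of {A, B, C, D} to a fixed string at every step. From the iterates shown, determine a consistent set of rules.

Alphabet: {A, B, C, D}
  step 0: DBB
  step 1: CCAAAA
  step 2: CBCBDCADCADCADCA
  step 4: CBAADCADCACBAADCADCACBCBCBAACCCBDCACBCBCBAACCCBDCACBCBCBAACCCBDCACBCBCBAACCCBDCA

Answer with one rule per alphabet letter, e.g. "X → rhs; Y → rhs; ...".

A->DCA, B->AA, C->CB, D->CC

  step 1 ⇒ step 2: CCAAAA ⇒ CB·CB·DCA·DCA·DCA·DCA
    A ↦ DCA
    C ↦ CB
  step 0 ⇒ step 1: DBB ⇒ CC·AA·AA
    B ↦ AA
  step 0 ⇒ step 1: DBB ⇒ CC·AA·AA
    D ↦ CC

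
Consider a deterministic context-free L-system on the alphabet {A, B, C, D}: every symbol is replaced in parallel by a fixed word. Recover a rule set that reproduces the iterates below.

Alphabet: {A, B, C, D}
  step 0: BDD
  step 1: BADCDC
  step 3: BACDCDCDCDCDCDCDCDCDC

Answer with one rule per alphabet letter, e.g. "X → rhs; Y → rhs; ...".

A->C, B->BA, C->DC, D->DC

  step 0 ⇒ step 1: BDD ⇒ BA·DC·DC
    B ↦ BA
    D ↦ DC
    A ↦ C  (constrained at step 1)
    C ↦ DC  (constrained at step 1)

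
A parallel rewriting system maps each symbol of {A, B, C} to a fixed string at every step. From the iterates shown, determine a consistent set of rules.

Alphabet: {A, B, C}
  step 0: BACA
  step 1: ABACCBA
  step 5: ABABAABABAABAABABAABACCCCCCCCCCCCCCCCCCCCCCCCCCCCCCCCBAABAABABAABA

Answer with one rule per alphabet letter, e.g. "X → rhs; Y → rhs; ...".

A->BA, B->A, C->CC

  step 0 ⇒ step 1: BACA ⇒ A·BA·CC·BA
    A ↦ BA
    B ↦ A
    C ↦ CC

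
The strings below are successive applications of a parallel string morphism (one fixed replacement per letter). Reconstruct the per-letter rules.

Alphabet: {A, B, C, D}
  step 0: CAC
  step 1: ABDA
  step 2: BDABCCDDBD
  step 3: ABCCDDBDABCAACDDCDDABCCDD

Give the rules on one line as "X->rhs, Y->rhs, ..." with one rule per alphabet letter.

  step 2 ⇒ step 3: BDABCCDDBD ⇒ ABC·CDD·BD·ABC·A·A·CDD·CDD·ABC·CDD
    A ↦ BD
    B ↦ ABC
    C ↦ A
    D ↦ CDD

A->BD, B->ABC, C->A, D->CDD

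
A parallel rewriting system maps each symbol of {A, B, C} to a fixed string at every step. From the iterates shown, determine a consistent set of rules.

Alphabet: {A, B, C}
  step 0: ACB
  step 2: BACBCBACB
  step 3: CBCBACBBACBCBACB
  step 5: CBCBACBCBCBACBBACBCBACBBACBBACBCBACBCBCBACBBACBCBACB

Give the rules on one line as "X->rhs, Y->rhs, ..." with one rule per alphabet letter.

A->C, B->CB, C->BA

  step 2 ⇒ step 3: BACBCBACB ⇒ CB·C·BA·CB·BA·CB·C·BA·CB
    A ↦ C
    B ↦ CB
    C ↦ BA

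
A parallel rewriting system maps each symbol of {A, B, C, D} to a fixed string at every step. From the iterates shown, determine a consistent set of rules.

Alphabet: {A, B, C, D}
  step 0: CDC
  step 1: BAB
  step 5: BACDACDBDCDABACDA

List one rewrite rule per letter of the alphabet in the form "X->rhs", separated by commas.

A->BD, B->CD, C->B, D->A

  step 0 ⇒ step 1: CDC ⇒ B·A·B
    C ↦ B
    D ↦ A
    A ↦ BD  (constrained at step 1)
    B ↦ CD  (constrained at step 1)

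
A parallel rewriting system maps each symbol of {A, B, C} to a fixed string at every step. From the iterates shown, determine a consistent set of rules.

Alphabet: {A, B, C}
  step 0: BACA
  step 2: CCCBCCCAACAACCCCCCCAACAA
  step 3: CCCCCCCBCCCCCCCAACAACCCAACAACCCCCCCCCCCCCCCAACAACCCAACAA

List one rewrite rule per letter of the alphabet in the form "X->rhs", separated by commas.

A->CAA, B->CB, C->CC

  step 2 ⇒ step 3: CCCBCCCAACAACCCCCCCAACAA ⇒ CC·CC·CC·CB·CC·CC·CC·CAA·CAA·CC·CAA·CAA·CC·CC·CC·CC·CC·CC·CC·CAA·CAA·CC·CAA·CAA
    A ↦ CAA
    B ↦ CB
    C ↦ CC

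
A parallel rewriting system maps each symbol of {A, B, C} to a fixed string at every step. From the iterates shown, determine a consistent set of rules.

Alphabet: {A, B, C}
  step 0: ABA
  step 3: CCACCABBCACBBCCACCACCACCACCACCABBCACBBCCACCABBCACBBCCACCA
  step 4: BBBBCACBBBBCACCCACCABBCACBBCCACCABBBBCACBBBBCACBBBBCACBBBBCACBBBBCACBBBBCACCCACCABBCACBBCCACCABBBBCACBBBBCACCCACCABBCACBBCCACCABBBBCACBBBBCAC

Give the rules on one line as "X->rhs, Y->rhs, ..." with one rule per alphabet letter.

A->CAC, B->CCA, C->BB

  step 3 ⇒ step 4: CCACCABBCACBBCCACCACCACCACCACCABBCACBBCCACCABBCACBBCCACCA ⇒ BB·BB·CAC·BB·BB·CAC·CCA·CCA·BB·CAC·BB·CCA·CCA·BB·BB·CAC·BB·BB·CAC·BB·BB·CAC·BB·BB·CAC·BB·BB·CAC·BB·BB·CAC·CCA·CCA·BB·CAC·BB·CCA·CCA·BB·BB·CAC·BB·BB·CAC·CCA·CCA·BB·CAC·BB·CCA·CCA·BB·BB·CAC·BB·BB·CAC
    A ↦ CAC
    B ↦ CCA
    C ↦ BB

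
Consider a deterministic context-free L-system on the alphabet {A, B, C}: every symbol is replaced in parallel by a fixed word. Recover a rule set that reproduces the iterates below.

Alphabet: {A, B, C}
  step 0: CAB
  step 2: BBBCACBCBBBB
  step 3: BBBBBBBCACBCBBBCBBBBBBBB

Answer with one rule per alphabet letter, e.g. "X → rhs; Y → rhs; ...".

A->AC, B->BB, C->BC

  step 2 ⇒ step 3: BBBCACBCBBBB ⇒ BB·BB·BB·BC·AC·BC·BB·BC·BB·BB·BB·BB
    A ↦ AC
    B ↦ BB
    C ↦ BC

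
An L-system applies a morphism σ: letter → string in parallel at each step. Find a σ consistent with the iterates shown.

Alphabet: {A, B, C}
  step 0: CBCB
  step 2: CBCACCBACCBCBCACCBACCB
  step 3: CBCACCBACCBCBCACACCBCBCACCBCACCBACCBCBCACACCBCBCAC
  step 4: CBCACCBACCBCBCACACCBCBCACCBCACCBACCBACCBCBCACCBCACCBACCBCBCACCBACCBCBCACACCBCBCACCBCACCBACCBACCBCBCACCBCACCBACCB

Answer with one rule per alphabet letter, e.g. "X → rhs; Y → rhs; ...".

  step 3 ⇒ step 4: CBCACCBACCBCBCACACCBCBCACCBCACCBACCBCBCACACCBCBCAC ⇒ CB·CAC·CB·AC·CB·CB·CAC·AC·CB·CB·CAC·CB·CAC·CB·AC·CB·AC·CB·CB·CAC·CB·CAC·CB·AC·CB·CB·CAC·CB·AC·CB·CB·CAC·AC·CB·CB·CAC·CB·CAC·CB·AC·CB·AC·CB·CB·CAC·CB·CAC·CB·AC·CB
    A ↦ AC
    B ↦ CAC
    C ↦ CB

A->AC, B->CAC, C->CB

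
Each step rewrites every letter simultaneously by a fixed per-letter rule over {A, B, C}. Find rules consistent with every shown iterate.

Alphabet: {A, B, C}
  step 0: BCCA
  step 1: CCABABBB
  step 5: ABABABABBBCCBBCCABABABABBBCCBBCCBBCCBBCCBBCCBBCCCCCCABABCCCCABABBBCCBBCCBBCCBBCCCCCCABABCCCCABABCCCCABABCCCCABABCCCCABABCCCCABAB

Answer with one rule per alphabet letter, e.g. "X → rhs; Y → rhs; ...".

  step 0 ⇒ step 1: BCCA ⇒ CC·AB·AB·BB
    A ↦ BB
    B ↦ CC
    C ↦ AB

A->BB, B->CC, C->AB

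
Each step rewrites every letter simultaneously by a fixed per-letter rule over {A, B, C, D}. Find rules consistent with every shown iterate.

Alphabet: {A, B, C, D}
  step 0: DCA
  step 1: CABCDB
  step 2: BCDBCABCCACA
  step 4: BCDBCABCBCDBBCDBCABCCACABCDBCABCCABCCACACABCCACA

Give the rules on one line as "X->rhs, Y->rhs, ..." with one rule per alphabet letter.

A->DB, B->CA, C->BC, D->CA

  step 1 ⇒ step 2: CABCDB ⇒ BC·DB·CA·BC·CA·CA
    A ↦ DB
    B ↦ CA
    C ↦ BC
    D ↦ CA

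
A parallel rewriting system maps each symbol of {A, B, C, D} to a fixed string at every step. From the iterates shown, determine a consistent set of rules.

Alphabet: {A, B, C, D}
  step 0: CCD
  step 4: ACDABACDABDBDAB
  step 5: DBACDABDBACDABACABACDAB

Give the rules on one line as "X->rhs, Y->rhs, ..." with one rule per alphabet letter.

  step 4 ⇒ step 5: ACDABACDABDBDAB ⇒ D·B·AC·D·AB·D·B·AC·D·AB·AC·AB·AC·D·AB
    A ↦ D
    B ↦ AB
    C ↦ B
    D ↦ AC

A->D, B->AB, C->B, D->AC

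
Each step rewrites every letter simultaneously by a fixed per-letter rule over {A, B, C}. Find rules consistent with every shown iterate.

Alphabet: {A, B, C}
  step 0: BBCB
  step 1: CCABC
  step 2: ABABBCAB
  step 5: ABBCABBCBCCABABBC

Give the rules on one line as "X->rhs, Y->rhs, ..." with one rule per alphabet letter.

A->B, B->C, C->AB

  step 1 ⇒ step 2: CCABC ⇒ AB·AB·B·C·AB
    A ↦ B
    B ↦ C
    C ↦ AB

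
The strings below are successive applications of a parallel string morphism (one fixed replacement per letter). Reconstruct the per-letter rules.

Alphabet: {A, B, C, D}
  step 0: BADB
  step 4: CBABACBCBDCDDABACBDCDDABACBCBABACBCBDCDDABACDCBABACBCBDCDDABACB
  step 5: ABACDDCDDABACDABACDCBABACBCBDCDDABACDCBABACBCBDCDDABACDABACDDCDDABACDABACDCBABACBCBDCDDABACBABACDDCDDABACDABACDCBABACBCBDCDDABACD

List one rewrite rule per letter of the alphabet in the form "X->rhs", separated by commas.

A->D, B->CD, C->ABA, D->CB

  step 4 ⇒ step 5: CBABACBCBDCDDABACBDCDDABACBCBABACBCBDCDDABACDCBABACBCBDCDDABACB ⇒ ABA·CD·D·CD·D·ABA·CD·ABA·CD·CB·ABA·CB·CB·D·CD·D·ABA·CD·CB·ABA·CB·CB·D·CD·D·ABA·CD·ABA·CD·D·CD·D·ABA·CD·ABA·CD·CB·ABA·CB·CB·D·CD·D·ABA·CB·ABA·CD·D·CD·D·ABA·CD·ABA·CD·CB·ABA·CB·CB·D·CD·D·ABA·CD
    A ↦ D
    B ↦ CD
    C ↦ ABA
    D ↦ CB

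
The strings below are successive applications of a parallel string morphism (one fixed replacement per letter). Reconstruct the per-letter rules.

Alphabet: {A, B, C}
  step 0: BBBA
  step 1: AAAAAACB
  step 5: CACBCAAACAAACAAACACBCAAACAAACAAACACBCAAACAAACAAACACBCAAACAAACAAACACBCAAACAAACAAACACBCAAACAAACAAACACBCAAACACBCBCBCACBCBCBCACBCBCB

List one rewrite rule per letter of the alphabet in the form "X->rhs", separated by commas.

A->CB, B->AA, C->CA

  step 0 ⇒ step 1: BBBA ⇒ AA·AA·AA·CB
    A ↦ CB
    B ↦ AA
    C ↦ CA  (constrained at step 1)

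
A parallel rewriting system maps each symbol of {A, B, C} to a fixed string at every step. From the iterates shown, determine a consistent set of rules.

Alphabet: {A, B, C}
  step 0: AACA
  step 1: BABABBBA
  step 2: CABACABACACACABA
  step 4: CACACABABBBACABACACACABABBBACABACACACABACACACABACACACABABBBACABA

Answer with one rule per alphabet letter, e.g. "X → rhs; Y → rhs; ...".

  step 1 ⇒ step 2: BABABBBA ⇒ CA·BA·CA·BA·CA·CA·CA·BA
    A ↦ BA
    B ↦ CA
  step 0 ⇒ step 1: AACA ⇒ BA·BA·BB·BA
    C ↦ BB

A->BA, B->CA, C->BB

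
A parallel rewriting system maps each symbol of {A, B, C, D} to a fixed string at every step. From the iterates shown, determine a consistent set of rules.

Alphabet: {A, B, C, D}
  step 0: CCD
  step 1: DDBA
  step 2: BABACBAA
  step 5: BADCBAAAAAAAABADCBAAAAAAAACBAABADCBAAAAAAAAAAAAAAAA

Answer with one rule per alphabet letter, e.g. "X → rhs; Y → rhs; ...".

  step 1 ⇒ step 2: DDBA ⇒ BA·BA·CB·AA
    A ↦ AA
    B ↦ CB
    D ↦ BA
  step 0 ⇒ step 1: CCD ⇒ D·D·BA
    C ↦ D

A->AA, B->CB, C->D, D->BA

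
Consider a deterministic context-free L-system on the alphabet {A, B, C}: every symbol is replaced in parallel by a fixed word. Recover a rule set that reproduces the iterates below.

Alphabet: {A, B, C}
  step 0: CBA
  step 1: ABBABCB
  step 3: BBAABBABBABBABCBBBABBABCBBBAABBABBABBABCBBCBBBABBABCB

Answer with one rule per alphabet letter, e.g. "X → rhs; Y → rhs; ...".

  step 0 ⇒ step 1: CBA ⇒ A·BBA·BCB
    A ↦ BCB
    B ↦ BBA
    C ↦ A

A->BCB, B->BBA, C->A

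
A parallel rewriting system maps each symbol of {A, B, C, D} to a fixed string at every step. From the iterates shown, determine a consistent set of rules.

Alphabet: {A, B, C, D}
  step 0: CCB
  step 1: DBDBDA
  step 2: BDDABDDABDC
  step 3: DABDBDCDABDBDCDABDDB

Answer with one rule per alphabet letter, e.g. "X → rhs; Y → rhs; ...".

A->C, B->DA, C->DB, D->BD

  step 2 ⇒ step 3: BDDABDDABDC ⇒ DA·BD·BD·C·DA·BD·BD·C·DA·BD·DB
    A ↦ C
    B ↦ DA
    C ↦ DB
    D ↦ BD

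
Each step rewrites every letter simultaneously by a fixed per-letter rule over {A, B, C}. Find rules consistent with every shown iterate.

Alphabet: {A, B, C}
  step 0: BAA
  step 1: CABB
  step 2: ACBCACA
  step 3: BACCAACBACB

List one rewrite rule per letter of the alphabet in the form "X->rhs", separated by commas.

  step 2 ⇒ step 3: ACBCACA ⇒ B·AC·CA·AC·B·AC·B
    A ↦ B
    B ↦ CA
    C ↦ AC

A->B, B->CA, C->AC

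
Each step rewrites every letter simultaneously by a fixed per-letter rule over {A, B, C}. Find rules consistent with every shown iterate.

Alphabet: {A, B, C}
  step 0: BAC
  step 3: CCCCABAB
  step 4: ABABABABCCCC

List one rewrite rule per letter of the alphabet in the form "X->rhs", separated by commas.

A->C, B->C, C->AB

  step 3 ⇒ step 4: CCCCABAB ⇒ AB·AB·AB·AB·C·C·C·C
    A ↦ C
    B ↦ C
    C ↦ AB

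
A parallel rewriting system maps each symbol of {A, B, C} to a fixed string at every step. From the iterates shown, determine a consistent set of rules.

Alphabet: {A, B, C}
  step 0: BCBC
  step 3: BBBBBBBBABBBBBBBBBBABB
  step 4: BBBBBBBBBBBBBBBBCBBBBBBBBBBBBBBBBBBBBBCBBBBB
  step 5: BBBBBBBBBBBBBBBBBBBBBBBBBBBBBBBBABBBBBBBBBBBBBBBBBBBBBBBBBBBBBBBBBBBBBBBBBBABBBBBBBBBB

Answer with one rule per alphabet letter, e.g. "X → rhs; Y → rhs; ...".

A->CB, B->BB, C->A

  step 4 ⇒ step 5: BBBBBBBBBBBBBBBBCBBBBBBBBBBBBBBBBBBBBBCBBBBB ⇒ BB·BB·BB·BB·BB·BB·BB·BB·BB·BB·BB·BB·BB·BB·BB·BB·A·BB·BB·BB·BB·BB·BB·BB·BB·BB·BB·BB·BB·BB·BB·BB·BB·BB·BB·BB·BB·BB·A·BB·BB·BB·BB·BB
    B ↦ BB
    C ↦ A
  step 3 ⇒ step 4: BBBBBBBBABBBBBBBBBBABB ⇒ BB·BB·BB·BB·BB·BB·BB·BB·CB·BB·BB·BB·BB·BB·BB·BB·BB·BB·BB·CB·BB·BB
    A ↦ CB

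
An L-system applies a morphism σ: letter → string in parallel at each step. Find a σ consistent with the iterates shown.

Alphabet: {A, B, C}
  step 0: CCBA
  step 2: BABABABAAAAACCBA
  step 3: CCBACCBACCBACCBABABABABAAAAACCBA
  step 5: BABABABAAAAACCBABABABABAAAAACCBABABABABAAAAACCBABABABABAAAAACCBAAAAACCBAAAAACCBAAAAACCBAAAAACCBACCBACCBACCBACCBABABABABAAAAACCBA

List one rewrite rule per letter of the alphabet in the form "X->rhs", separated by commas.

A->BA, B->CC, C->AA

  step 2 ⇒ step 3: BABABABAAAAACCBA ⇒ CC·BA·CC·BA·CC·BA·CC·BA·BA·BA·BA·BA·AA·AA·CC·BA
    A ↦ BA
    B ↦ CC
    C ↦ AA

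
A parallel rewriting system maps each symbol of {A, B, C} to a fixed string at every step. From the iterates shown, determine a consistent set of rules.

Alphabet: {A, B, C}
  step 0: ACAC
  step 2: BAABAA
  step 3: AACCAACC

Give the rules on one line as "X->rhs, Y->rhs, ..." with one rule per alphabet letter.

  step 2 ⇒ step 3: BAABAA ⇒ AA·C·C·AA·C·C
    A ↦ C
    B ↦ AA
    C ↦ B  (constrained at step 0)

A->C, B->AA, C->B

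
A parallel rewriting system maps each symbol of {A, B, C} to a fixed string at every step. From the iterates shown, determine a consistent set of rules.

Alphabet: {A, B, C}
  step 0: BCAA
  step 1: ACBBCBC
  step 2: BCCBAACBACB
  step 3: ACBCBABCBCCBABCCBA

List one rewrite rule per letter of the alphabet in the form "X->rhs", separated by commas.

A->BC, B->A, C->CB

  step 2 ⇒ step 3: BCCBAACBACB ⇒ A·CB·CB·A·BC·BC·CB·A·BC·CB·A
    A ↦ BC
    B ↦ A
    C ↦ CB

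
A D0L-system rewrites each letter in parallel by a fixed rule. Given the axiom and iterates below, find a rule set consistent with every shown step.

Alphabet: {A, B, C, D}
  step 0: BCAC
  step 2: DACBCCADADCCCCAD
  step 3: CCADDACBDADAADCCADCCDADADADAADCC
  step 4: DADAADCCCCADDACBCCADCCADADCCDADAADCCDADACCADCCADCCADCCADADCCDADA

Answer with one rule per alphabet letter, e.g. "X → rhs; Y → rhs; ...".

  step 3 ⇒ step 4: CCADDACBDADAADCCADCCDADADADAADCC ⇒ DA·DA·AD·CC·CC·AD·DA·CB·CC·AD·CC·AD·AD·CC·DA·DA·AD·CC·DA·DA·CC·AD·CC·AD·CC·AD·CC·AD·AD·CC·DA·DA
    A ↦ AD
    B ↦ CB
    C ↦ DA
    D ↦ CC

A->AD, B->CB, C->DA, D->CC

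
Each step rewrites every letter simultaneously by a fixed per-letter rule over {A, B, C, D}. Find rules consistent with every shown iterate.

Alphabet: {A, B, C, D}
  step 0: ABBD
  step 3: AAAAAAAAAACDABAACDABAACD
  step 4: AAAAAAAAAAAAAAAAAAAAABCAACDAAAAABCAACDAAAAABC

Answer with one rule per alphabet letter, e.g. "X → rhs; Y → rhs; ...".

  step 3 ⇒ step 4: AAAAAAAAAACDABAACDABAACD ⇒ AA·AA·AA·AA·AA·AA·AA·AA·AA·AA·AB·C·AA·CD·AA·AA·AB·C·AA·CD·AA·AA·AB·C
    A ↦ AA
    B ↦ CD
    C ↦ AB
    D ↦ C

A->AA, B->CD, C->AB, D->C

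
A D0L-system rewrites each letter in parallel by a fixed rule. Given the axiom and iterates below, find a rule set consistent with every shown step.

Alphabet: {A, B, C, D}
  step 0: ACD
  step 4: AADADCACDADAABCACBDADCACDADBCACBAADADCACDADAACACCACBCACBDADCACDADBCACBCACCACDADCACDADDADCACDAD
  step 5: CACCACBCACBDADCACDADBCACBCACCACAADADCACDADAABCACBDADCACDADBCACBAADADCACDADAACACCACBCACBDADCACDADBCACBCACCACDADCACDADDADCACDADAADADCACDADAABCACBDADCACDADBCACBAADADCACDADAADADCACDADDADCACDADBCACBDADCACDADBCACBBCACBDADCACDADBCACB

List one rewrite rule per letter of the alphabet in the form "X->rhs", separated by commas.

  step 4 ⇒ step 5: AADADCACDADAABCACBDADCACDADBCACBAADADCACDADAACACCACBCACBDADCACDADBCACBCACCACDADCACDADDADCACDAD ⇒ CAC·CAC·B·CAC·B·DAD·CAC·DAD·B·CAC·B·CAC·CAC·AA·DAD·CAC·DAD·AA·B·CAC·B·DAD·CAC·DAD·B·CAC·B·AA·DAD·CAC·DAD·AA·CAC·CAC·B·CAC·B·DAD·CAC·DAD·B·CAC·B·CAC·CAC·DAD·CAC·DAD·DAD·CAC·DAD·AA·DAD·CAC·DAD·AA·B·CAC·B·DAD·CAC·DAD·B·CAC·B·AA·DAD·CAC·DAD·AA·DAD·CAC·DAD·DAD·CAC·DAD·B·CAC·B·DAD·CAC·DAD·B·CAC·B·B·CAC·B·DAD·CAC·DAD·B·CAC·B
    A ↦ CAC
    B ↦ AA
    C ↦ DAD
    D ↦ B

A->CAC, B->AA, C->DAD, D->B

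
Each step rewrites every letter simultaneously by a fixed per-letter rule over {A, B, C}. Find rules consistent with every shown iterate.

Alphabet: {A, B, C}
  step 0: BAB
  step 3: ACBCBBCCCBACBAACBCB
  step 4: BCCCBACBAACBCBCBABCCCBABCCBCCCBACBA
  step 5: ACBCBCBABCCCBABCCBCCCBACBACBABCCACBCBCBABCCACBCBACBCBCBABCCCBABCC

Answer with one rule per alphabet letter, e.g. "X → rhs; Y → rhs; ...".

  step 4 ⇒ step 5: BCCCBACBAACBCBCBABCCCBABCCBCCCBACBA ⇒ A·CB·CB·CB·A·BCC·CB·A·BCC·BCC·CB·A·CB·A·CB·A·BCC·A·CB·CB·CB·A·BCC·A·CB·CB·A·CB·CB·CB·A·BCC·CB·A·BCC
    A ↦ BCC
    B ↦ A
    C ↦ CB

A->BCC, B->A, C->CB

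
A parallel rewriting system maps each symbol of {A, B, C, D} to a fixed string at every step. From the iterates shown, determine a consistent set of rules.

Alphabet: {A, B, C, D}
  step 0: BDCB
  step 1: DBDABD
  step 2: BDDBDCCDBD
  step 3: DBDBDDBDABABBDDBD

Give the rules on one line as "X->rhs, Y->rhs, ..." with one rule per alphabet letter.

A->CC, B->D, C->AB, D->BD

  step 2 ⇒ step 3: BDDBDCCDBD ⇒ D·BD·BD·D·BD·AB·AB·BD·D·BD
    B ↦ D
    C ↦ AB
    D ↦ BD
  step 1 ⇒ step 2: DBDABD ⇒ BD·D·BD·CC·D·BD
    A ↦ CC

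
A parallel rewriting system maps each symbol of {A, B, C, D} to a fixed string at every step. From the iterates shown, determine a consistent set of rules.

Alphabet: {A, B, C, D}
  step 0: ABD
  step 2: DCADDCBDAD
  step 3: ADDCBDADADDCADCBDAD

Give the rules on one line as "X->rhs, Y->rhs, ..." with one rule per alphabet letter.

  step 2 ⇒ step 3: DCADDCBDAD ⇒ AD·D·CBD·AD·AD·D·C·AD·CBD·AD
    A ↦ CBD
    B ↦ C
    C ↦ D
    D ↦ AD

A->CBD, B->C, C->D, D->AD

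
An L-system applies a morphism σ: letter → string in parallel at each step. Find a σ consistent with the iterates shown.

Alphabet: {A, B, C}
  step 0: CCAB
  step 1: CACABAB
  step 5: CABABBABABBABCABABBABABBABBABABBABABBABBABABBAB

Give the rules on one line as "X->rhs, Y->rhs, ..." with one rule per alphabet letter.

A->B, B->AB, C->CA

  step 0 ⇒ step 1: CCAB ⇒ CA·CA·B·AB
    A ↦ B
    B ↦ AB
    C ↦ CA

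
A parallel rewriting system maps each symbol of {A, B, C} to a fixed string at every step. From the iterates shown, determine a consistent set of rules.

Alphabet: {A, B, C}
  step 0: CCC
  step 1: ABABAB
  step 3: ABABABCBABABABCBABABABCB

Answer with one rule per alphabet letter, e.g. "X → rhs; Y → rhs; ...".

  step 0 ⇒ step 1: CCC ⇒ AB·AB·AB
    C ↦ AB
    A ↦ CC  (constrained at step 1)
    B ↦ CB  (constrained at step 1)

A->CC, B->CB, C->AB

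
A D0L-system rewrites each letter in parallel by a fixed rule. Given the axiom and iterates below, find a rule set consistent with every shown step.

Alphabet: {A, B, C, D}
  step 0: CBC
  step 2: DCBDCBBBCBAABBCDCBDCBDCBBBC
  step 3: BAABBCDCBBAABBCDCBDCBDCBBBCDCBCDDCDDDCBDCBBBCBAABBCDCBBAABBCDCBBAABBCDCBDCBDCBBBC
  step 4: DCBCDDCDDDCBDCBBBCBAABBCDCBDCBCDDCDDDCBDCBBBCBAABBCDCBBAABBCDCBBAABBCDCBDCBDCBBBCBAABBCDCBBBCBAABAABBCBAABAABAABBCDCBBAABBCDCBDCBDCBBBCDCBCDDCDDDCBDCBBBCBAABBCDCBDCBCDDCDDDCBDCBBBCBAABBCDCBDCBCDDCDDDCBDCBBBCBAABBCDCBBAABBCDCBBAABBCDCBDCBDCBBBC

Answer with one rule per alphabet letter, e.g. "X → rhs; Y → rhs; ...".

  step 3 ⇒ step 4: BAABBCDCBBAABBCDCBDCBDCBBBCDCBCDDCDDDCBDCBBBCBAABBCDCBBAABBCDCBBAABBCDCBDCBDCBBBC ⇒ DCB·CDD·CDD·DCB·DCB·BBC·BAA·BBC·DCB·DCB·CDD·CDD·DCB·DCB·BBC·BAA·BBC·DCB·BAA·BBC·DCB·BAA·BBC·DCB·DCB·DCB·BBC·BAA·BBC·DCB·BBC·BAA·BAA·BBC·BAA·BAA·BAA·BBC·DCB·BAA·BBC·DCB·DCB·DCB·BBC·DCB·CDD·CDD·DCB·DCB·BBC·BAA·BBC·DCB·DCB·CDD·CDD·DCB·DCB·BBC·BAA·BBC·DCB·DCB·CDD·CDD·DCB·DCB·BBC·BAA·BBC·DCB·BAA·BBC·DCB·BAA·BBC·DCB·DCB·DCB·BBC
    A ↦ CDD
    B ↦ DCB
    C ↦ BBC
    D ↦ BAA

A->CDD, B->DCB, C->BBC, D->BAA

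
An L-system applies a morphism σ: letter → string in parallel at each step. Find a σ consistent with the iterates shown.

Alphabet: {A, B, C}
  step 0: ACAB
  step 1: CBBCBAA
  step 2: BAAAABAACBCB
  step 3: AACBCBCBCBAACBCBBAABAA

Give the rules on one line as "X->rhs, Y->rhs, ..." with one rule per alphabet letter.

A->CB, B->AA, C->B

  step 2 ⇒ step 3: BAAAABAACBCB ⇒ AA·CB·CB·CB·CB·AA·CB·CB·B·AA·B·AA
    A ↦ CB
    B ↦ AA
    C ↦ B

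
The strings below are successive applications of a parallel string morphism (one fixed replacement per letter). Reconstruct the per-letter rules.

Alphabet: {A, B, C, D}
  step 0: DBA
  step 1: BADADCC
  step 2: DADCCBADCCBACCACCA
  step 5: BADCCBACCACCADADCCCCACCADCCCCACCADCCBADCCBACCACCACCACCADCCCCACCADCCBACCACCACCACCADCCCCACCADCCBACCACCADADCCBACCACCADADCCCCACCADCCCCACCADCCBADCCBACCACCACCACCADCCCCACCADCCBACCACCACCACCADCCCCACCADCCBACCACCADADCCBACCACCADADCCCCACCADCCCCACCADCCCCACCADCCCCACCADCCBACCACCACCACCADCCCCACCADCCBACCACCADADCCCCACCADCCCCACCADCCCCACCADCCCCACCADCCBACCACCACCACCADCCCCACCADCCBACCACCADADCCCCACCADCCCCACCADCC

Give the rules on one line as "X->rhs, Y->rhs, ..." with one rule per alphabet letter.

  step 1 ⇒ step 2: BADADCC ⇒ DA·DCC·BA·DCC·BA·CCA·CCA
    A ↦ DCC
    B ↦ DA
    C ↦ CCA
    D ↦ BA

A->DCC, B->DA, C->CCA, D->BA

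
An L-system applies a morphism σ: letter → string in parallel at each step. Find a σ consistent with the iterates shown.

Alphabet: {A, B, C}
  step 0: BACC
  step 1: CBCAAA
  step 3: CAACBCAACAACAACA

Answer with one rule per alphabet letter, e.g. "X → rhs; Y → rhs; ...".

A->CA, B->CB, C->A

  step 0 ⇒ step 1: BACC ⇒ CB·CA·A·A
    A ↦ CA
    B ↦ CB
    C ↦ A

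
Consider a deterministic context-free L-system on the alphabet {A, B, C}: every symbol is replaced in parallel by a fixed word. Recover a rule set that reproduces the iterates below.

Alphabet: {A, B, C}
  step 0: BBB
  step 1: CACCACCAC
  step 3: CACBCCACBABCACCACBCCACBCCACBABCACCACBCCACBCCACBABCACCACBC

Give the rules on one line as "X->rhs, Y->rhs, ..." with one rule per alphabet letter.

  step 0 ⇒ step 1: BBB ⇒ CAC·CAC·CAC
    B ↦ CAC
    A ↦ BAB  (constrained at step 1)
    C ↦ BC  (constrained at step 1)

A->BAB, B->CAC, C->BC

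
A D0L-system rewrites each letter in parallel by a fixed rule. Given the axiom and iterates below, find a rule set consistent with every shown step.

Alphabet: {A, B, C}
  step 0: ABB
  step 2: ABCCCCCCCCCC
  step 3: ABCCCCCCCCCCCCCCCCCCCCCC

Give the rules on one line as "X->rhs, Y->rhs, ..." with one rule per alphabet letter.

A->AB, B->CC, C->CC

  step 2 ⇒ step 3: ABCCCCCCCCCC ⇒ AB·CC·CC·CC·CC·CC·CC·CC·CC·CC·CC·CC
    A ↦ AB
    B ↦ CC
    C ↦ CC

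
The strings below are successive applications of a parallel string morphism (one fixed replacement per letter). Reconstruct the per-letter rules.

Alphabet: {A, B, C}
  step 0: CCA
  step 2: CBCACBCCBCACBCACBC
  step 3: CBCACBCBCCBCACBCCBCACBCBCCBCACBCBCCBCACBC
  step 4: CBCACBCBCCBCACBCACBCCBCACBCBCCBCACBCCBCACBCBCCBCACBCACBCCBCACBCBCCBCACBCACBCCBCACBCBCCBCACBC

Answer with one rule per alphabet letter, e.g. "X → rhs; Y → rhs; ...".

  step 3 ⇒ step 4: CBCACBCBCCBCACBCCBCACBCBCCBCACBCBCCBCACBC ⇒ CBC·A·CBC·BC·CBC·A·CBC·A·CBC·CBC·A·CBC·BC·CBC·A·CBC·CBC·A·CBC·BC·CBC·A·CBC·A·CBC·CBC·A·CBC·BC·CBC·A·CBC·A·CBC·CBC·A·CBC·BC·CBC·A·CBC
    A ↦ BC
    B ↦ A
    C ↦ CBC

A->BC, B->A, C->CBC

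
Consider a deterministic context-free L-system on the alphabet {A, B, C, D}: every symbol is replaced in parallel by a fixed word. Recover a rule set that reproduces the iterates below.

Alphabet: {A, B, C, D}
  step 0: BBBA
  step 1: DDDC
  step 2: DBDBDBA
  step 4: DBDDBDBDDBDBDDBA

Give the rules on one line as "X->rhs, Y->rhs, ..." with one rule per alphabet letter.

A->C, B->D, C->A, D->DB

  step 1 ⇒ step 2: DDDC ⇒ DB·DB·DB·A
    C ↦ A
    D ↦ DB
  step 0 ⇒ step 1: BBBA ⇒ D·D·D·C
    A ↦ C
  step 0 ⇒ step 1: BBBA ⇒ D·D·D·C
    B ↦ D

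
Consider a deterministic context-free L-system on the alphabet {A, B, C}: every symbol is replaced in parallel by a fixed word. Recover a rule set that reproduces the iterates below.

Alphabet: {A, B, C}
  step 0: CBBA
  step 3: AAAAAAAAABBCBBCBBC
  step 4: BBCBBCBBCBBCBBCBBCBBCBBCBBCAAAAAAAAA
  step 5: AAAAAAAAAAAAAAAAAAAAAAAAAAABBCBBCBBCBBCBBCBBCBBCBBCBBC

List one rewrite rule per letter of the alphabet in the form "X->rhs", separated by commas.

  step 4 ⇒ step 5: BBCBBCBBCBBCBBCBBCBBCBBCBBCAAAAAAAAA ⇒ A·A·A·A·A·A·A·A·A·A·A·A·A·A·A·A·A·A·A·A·A·A·A·A·A·A·A·BBC·BBC·BBC·BBC·BBC·BBC·BBC·BBC·BBC
    A ↦ BBC
    B ↦ A
    C ↦ A

A->BBC, B->A, C->A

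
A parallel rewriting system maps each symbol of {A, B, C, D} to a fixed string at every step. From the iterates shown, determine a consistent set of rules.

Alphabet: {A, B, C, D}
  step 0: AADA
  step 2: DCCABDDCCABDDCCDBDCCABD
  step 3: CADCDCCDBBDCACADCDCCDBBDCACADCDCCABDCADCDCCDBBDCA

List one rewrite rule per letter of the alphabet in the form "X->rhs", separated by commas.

A->CDB, B->BD, C->DC, D->CA

  step 2 ⇒ step 3: DCCABDDCCABDDCCDBDCCABD ⇒ CA·DC·DC·CDB·BD·CA·CA·DC·DC·CDB·BD·CA·CA·DC·DC·CA·BD·CA·DC·DC·CDB·BD·CA
    A ↦ CDB
    B ↦ BD
    C ↦ DC
    D ↦ CA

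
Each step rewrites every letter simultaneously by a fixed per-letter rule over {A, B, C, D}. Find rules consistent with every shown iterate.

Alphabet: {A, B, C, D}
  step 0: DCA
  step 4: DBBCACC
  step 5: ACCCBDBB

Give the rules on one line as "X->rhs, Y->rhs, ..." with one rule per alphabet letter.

A->D, B->C, C->B, D->AC

  step 4 ⇒ step 5: DBBCACC ⇒ AC·C·C·B·D·B·B
    A ↦ D
    B ↦ C
    C ↦ B
    D ↦ AC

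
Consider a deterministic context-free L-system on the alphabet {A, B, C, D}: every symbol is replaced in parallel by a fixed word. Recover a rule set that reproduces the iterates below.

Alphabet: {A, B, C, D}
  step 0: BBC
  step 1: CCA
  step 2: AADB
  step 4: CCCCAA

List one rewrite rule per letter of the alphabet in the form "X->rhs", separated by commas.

A->DB, B->C, C->A, D->C

  step 1 ⇒ step 2: CCA ⇒ A·A·DB
    A ↦ DB
    C ↦ A
  step 0 ⇒ step 1: BBC ⇒ C·C·A
    B ↦ C
    D ↦ C  (constrained at step 2)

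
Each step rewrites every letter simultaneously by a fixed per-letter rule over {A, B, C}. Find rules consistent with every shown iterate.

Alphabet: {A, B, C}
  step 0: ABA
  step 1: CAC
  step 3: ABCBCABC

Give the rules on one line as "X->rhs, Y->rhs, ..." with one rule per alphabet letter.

  step 0 ⇒ step 1: ABA ⇒ C·A·C
    A ↦ C
    B ↦ A
    C ↦ BC  (constrained at step 1)

A->C, B->A, C->BC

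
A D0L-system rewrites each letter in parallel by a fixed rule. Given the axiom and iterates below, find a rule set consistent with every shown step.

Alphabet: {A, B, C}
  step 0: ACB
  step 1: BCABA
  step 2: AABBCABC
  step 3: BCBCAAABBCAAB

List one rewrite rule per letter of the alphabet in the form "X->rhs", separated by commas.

A->BC, B->A, C->AB

  step 2 ⇒ step 3: AABBCABC ⇒ BC·BC·A·A·AB·BC·A·AB
    A ↦ BC
    B ↦ A
    C ↦ AB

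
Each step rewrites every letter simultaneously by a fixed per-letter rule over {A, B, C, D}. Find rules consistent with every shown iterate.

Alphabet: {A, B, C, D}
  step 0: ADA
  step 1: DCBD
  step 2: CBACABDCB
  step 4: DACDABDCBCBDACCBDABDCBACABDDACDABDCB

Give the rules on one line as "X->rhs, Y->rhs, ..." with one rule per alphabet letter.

A->D, B->ABD, C->AC, D->CB

  step 1 ⇒ step 2: DCBD ⇒ CB·AC·ABD·CB
    B ↦ ABD
    C ↦ AC
    D ↦ CB
  step 0 ⇒ step 1: ADA ⇒ D·CB·D
    A ↦ D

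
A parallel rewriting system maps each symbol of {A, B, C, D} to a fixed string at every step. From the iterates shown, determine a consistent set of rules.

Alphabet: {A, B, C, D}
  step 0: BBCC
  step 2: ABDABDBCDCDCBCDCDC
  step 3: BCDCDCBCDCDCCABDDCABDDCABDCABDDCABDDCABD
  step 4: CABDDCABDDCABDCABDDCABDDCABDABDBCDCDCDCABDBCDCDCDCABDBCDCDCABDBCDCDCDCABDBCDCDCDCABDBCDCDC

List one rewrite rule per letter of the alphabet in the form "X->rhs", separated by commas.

A->BCD, B->C, C->ABD, D->DC

  step 3 ⇒ step 4: BCDCDCBCDCDCCABDDCABDDCABDCABDDCABDDCABD ⇒ C·ABD·DC·ABD·DC·ABD·C·ABD·DC·ABD·DC·ABD·ABD·BCD·C·DC·DC·ABD·BCD·C·DC·DC·ABD·BCD·C·DC·ABD·BCD·C·DC·DC·ABD·BCD·C·DC·DC·ABD·BCD·C·DC
    A ↦ BCD
    B ↦ C
    C ↦ ABD
    D ↦ DC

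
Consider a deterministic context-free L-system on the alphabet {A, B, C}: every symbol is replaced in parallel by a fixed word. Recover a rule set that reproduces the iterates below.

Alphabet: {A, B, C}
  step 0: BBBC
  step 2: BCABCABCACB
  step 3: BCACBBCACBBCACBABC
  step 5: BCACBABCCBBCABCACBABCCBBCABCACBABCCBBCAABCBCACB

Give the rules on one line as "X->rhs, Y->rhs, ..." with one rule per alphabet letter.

A->CB, B->BC, C->A

  step 2 ⇒ step 3: BCABCABCACB ⇒ BC·A·CB·BC·A·CB·BC·A·CB·A·BC
    A ↦ CB
    B ↦ BC
    C ↦ A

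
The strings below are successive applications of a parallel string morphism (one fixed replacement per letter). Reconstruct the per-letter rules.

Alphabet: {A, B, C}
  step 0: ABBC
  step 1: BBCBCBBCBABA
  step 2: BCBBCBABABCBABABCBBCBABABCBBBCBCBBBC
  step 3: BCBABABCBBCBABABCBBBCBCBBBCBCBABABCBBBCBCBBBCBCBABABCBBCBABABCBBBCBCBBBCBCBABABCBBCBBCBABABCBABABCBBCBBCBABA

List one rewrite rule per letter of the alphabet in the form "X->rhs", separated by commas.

A->BBC, B->BCB, C->ABA

  step 2 ⇒ step 3: BCBBCBABABCBABABCBBCBABABCBBBCBCBBBC ⇒ BCB·ABA·BCB·BCB·ABA·BCB·BBC·BCB·BBC·BCB·ABA·BCB·BBC·BCB·BBC·BCB·ABA·BCB·BCB·ABA·BCB·BBC·BCB·BBC·BCB·ABA·BCB·BCB·BCB·ABA·BCB·ABA·BCB·BCB·BCB·ABA
    A ↦ BBC
    B ↦ BCB
    C ↦ ABA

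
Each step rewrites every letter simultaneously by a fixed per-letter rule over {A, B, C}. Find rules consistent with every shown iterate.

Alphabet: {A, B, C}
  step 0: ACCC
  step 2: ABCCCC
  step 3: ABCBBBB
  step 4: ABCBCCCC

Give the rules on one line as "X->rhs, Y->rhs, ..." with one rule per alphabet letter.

  step 3 ⇒ step 4: ABCBBBB ⇒ AB·C·B·C·C·C·C
    A ↦ AB
    B ↦ C
    C ↦ B

A->AB, B->C, C->B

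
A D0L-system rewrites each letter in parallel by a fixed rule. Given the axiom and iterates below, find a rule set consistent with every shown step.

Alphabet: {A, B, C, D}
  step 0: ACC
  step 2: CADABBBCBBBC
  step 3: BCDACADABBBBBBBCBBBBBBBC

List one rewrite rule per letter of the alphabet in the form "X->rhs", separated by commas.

A->DA, B->BB, C->BC, D->CA

  step 2 ⇒ step 3: CADABBBCBBBC ⇒ BC·DA·CA·DA·BB·BB·BB·BC·BB·BB·BB·BC
    A ↦ DA
    B ↦ BB
    C ↦ BC
    D ↦ CA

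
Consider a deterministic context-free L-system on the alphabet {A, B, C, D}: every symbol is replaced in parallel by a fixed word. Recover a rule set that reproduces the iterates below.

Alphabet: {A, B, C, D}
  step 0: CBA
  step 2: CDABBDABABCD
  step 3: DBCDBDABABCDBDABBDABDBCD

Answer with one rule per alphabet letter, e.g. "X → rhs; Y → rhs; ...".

  step 2 ⇒ step 3: CDABBDABABCD ⇒ DB·CD·BD·AB·AB·CD·BD·AB·BD·AB·DB·CD
    A ↦ BD
    B ↦ AB
    C ↦ DB
    D ↦ CD

A->BD, B->AB, C->DB, D->CD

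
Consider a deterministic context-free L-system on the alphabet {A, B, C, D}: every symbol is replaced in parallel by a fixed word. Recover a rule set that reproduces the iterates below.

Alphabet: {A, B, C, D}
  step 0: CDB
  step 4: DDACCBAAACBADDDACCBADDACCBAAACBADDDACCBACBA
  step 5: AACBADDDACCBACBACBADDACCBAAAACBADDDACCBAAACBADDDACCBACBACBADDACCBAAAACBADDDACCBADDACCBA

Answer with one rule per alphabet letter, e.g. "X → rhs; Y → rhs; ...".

A->CBA, B->DAC, C->D, D->A

  step 4 ⇒ step 5: DDACCBAAACBADDDACCBADDACCBAAACBADDDACCBACBA ⇒ A·A·CBA·D·D·DAC·CBA·CBA·CBA·D·DAC·CBA·A·A·A·CBA·D·D·DAC·CBA·A·A·CBA·D·D·DAC·CBA·CBA·CBA·D·DAC·CBA·A·A·A·CBA·D·D·DAC·CBA·D·DAC·CBA
    A ↦ CBA
    B ↦ DAC
    C ↦ D
    D ↦ A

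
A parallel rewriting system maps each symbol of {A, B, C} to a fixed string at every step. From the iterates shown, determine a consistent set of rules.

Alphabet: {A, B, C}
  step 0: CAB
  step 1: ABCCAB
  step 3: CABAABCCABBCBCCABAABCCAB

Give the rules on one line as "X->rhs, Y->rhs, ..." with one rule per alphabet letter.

A->BC, B->CAB, C->A

  step 0 ⇒ step 1: CAB ⇒ A·BC·CAB
    A ↦ BC
    B ↦ CAB
    C ↦ A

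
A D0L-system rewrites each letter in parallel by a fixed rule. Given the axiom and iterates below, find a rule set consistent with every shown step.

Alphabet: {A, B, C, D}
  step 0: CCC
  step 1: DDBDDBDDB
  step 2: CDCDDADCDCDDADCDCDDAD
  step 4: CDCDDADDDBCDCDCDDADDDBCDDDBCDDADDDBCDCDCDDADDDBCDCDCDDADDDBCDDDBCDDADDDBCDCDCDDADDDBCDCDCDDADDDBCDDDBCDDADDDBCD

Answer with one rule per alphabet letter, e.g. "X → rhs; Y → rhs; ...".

A->B, B->DAD, C->DDB, D->CD

  step 1 ⇒ step 2: DDBDDBDDB ⇒ CD·CD·DAD·CD·CD·DAD·CD·CD·DAD
    B ↦ DAD
    D ↦ CD
    A ↦ B  (constrained at step 2)
  step 0 ⇒ step 1: CCC ⇒ DDB·DDB·DDB
    C ↦ DDB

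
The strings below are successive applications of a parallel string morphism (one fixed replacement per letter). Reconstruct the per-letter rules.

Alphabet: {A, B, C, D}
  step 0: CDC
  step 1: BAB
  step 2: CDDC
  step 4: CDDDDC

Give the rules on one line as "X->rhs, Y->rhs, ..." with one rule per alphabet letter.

A->DD, B->C, C->B, D->A

  step 1 ⇒ step 2: BAB ⇒ C·DD·C
    A ↦ DD
    B ↦ C
  step 0 ⇒ step 1: CDC ⇒ B·A·B
    C ↦ B
  step 0 ⇒ step 1: CDC ⇒ B·A·B
    D ↦ A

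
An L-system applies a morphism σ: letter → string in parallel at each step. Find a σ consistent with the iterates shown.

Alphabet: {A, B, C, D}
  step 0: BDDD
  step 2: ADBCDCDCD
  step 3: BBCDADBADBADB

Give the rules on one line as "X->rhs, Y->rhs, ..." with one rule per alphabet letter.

  step 2 ⇒ step 3: ADBCDCDCD ⇒ B·B·CD·AD·B·AD·B·AD·B
    A ↦ B
    B ↦ CD
    C ↦ AD
    D ↦ B

A->B, B->CD, C->AD, D->B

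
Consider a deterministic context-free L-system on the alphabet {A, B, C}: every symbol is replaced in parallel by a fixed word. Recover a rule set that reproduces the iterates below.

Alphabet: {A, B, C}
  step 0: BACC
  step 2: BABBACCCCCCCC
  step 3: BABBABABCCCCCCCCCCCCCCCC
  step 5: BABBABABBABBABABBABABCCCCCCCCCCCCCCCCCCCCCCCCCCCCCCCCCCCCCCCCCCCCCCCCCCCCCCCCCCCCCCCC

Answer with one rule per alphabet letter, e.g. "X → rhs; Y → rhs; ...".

A->B, B->BA, C->CC

  step 2 ⇒ step 3: BABBACCCCCCCC ⇒ BA·B·BA·BA·B·CC·CC·CC·CC·CC·CC·CC·CC
    A ↦ B
    B ↦ BA
    C ↦ CC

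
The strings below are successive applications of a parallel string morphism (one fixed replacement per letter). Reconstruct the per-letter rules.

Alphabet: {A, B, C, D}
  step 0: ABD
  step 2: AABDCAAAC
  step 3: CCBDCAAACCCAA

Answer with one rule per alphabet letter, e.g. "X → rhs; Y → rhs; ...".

  step 2 ⇒ step 3: AABDCAAAC ⇒ C·C·BD·CA·AA·C·C·C·AA
    A ↦ C
    B ↦ BD
    C ↦ AA
    D ↦ CA

A->C, B->BD, C->AA, D->CA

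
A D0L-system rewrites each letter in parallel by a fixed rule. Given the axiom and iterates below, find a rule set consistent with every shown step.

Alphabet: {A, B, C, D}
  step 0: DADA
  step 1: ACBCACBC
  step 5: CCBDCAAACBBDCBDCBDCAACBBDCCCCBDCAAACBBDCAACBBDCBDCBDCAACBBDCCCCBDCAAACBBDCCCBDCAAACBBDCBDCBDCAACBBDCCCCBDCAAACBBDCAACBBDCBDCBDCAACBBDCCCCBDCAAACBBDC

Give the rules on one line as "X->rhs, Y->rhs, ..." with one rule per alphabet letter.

A->C, B->A, C->BDC, D->ACB

  step 0 ⇒ step 1: DADA ⇒ ACB·C·ACB·C
    A ↦ C
    D ↦ ACB
    B ↦ A  (constrained at step 1)
    C ↦ BDC  (constrained at step 1)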